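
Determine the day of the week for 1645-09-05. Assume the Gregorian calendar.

Doomsday rule: the anchor day for the 1600s is Tuesday. For year 45: 45÷12 = 3 r 9, and 9÷4 = 2, so 3+9+2 = 14.
Tuesday + 14 ≡ Tuesday — that's 1645's doomsday.
In September the doomsday date is Sep 5.
Sep 5 is the doomsday itself: Tuesday.

Tuesday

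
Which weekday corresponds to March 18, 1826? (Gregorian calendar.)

Doomsday rule: the anchor day for the 1800s is Friday. For year 26: 26÷12 = 2 r 2, and 2÷4 = 0, so 2+2+0 = 4.
Friday + 4 ≡ Tuesday — that's 1826's doomsday.
In March the doomsday date is Mar 14.
Mar 18 is 4 days after Mar 14; 4 mod 7 = 4, so Tuesday + 4 = Saturday.

Saturday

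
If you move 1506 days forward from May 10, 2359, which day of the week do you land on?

First find the weekday of May 10, 2359. Doomsday rule: the anchor day for the 2300s is Wednesday. For year 59: 59÷12 = 4 r 11, and 11÷4 = 2, so 4+11+2 = 17.
Wednesday + 17 ≡ Saturday — that's 2359's doomsday.
In May the doomsday date is May 9.
May 10 is 1 day after May 9; 1 mod 7 = 1, so Saturday + 1 = Sunday.
1506 mod 7 = 1, so 1506 days after a Sunday is Sunday + 1 = Monday.

Monday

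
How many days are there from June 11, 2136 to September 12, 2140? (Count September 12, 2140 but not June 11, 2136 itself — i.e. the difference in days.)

1554

Jun 11, 2136 → Jun 11, 2137: 365 days.
Jun 11, 2137 → Jun 11, 2138: 365 days.
Jun 11, 2138 → Jun 11, 2139: 365 days.
Jun 11, 2139 → Jun 11, 2140: 366 days (Feb 29, 2140 is in that span).
Jun 11, 2140 → Jul 11, 2140: 30 days (June has 30).
Jul 11, 2140 → Aug 11, 2140: 31 days (July has 31).
Aug 11, 2140 → Sep 11, 2140: 31 days (August has 31).
Sep 11, 2140 → Sep 12, 2140: 1 days.
Total: 1554 days.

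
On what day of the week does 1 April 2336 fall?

Wednesday

Doomsday rule: the anchor day for the 2300s is Wednesday. For year 36: 36÷12 = 3 r 0, and 0÷4 = 0, so 3+0+0 = 3.
Wednesday + 3 ≡ Saturday — that's 2336's doomsday.
In April the doomsday date is Apr 4.
Apr 1 is 3 days before Apr 4; 3 mod 7 = 3, so Saturday − 3 = Wednesday.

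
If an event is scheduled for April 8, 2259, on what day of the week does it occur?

Friday

Doomsday rule: the anchor day for the 2200s is Friday. For year 59: 59÷12 = 4 r 11, and 11÷4 = 2, so 4+11+2 = 17.
Friday + 17 ≡ Monday — that's 2259's doomsday.
In April the doomsday date is Apr 4.
Apr 8 is 4 days after Apr 4; 4 mod 7 = 4, so Monday + 4 = Friday.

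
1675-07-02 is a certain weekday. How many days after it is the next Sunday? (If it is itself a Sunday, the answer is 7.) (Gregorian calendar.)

5

Jul 2, 1675 is a Tuesday.
From Tuesday to the next Sunday is 5 days.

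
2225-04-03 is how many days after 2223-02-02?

Feb 2, 2223 → Feb 2, 2224: 365 days.
Feb 2, 2224 → Feb 2, 2225: 366 days (Feb 29, 2224 is in that span).
Feb 2, 2225 → Mar 2, 2225: 28 days (February has 28).
Mar 2, 2225 → Apr 2, 2225: 31 days (March has 31).
Apr 2, 2225 → Apr 3, 2225: 1 days.
Total: 791 days.

791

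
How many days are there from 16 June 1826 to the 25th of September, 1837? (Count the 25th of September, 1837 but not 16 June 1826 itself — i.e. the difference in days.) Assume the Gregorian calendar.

Jun 16, 1826 → Jun 16, 1827: 365 days.
Jun 16, 1827 → Jun 16, 1828: 366 days (Feb 29, 1828 is in that span).
Jun 16, 1828 → Jun 16, 1829: 365 days.
Jun 16, 1829 → Jun 16, 1830: 365 days.
Jun 16, 1830 → Jun 16, 1831: 365 days.
Jun 16, 1831 → Jun 16, 1832: 366 days (Feb 29, 1832 is in that span).
Jun 16, 1832 → Jun 16, 1833: 365 days.
Jun 16, 1833 → Jun 16, 1834: 365 days.
Jun 16, 1834 → Jun 16, 1835: 365 days.
Jun 16, 1835 → Jun 16, 1836: 366 days (Feb 29, 1836 is in that span).
Jun 16, 1836 → Jun 16, 1837: 365 days.
Jun 16, 1837 → Jul 16, 1837: 30 days (June has 30).
Jul 16, 1837 → Aug 16, 1837: 31 days (July has 31).
Aug 16, 1837 → Sep 16, 1837: 31 days (August has 31).
Sep 16, 1837 → Sep 25, 1837: 9 days.
Total: 4119 days.

4119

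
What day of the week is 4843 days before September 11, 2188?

First find the weekday of Sep 11, 2188. Doomsday rule: the anchor day for the 2100s is Sunday. For year 88: 88÷12 = 7 r 4, and 4÷4 = 1, so 7+4+1 = 12.
Sunday + 12 ≡ Friday — that's 2188's doomsday.
In September the doomsday date is Sep 5.
Sep 11 is 6 days after Sep 5; 6 mod 7 = 6, so Friday + 6 = Thursday.
4843 mod 7 = 6, so 4843 days before a Thursday is Thursday − 6 = Friday.

Friday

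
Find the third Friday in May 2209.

May 1, 2209 is a Monday.
The first Friday is therefore May 5 (4 days later).
The third Friday is 5 + 2×7 = May 19.

May 19, 2209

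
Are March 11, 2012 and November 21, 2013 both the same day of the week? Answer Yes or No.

No

From Mar 11, 2012 to Nov 21, 2013 is 620 days.
620 mod 7 = 4, so they are different weekdays.
(Mar 11, 2012 is a Sunday; Nov 21, 2013 is a Thursday.)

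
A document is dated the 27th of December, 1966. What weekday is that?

Doomsday rule: the anchor day for the 1900s is Wednesday. For year 66: 66÷12 = 5 r 6, and 6÷4 = 1, so 5+6+1 = 12.
Wednesday + 12 ≡ Monday — that's 1966's doomsday.
In December the doomsday date is Dec 12.
Dec 27 is 15 days after Dec 12; 15 mod 7 = 1, so Monday + 1 = Tuesday.

Tuesday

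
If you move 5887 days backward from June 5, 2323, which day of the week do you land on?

First find the weekday of Jun 5, 2323. Doomsday rule: the anchor day for the 2300s is Wednesday. For year 23: 23÷12 = 1 r 11, and 11÷4 = 2, so 1+11+2 = 14.
Wednesday + 14 ≡ Wednesday — that's 2323's doomsday.
In June the doomsday date is Jun 6.
Jun 5 is 1 day before Jun 6; 1 mod 7 = 1, so Wednesday − 1 = Tuesday.
5887 mod 7 = 0, so 5887 days before a Tuesday is Tuesday − 0 = Tuesday.

Tuesday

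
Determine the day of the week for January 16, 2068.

Monday

Doomsday rule: the anchor day for the 2000s is Tuesday. For year 68: 68÷12 = 5 r 8, and 8÷4 = 2, so 5+8+2 = 15.
Tuesday + 15 ≡ Wednesday — that's 2068's doomsday.
In January the doomsday date is Jan 4 (2068 is a leap year (divisible by 4)).
Jan 16 is 12 days after Jan 4; 12 mod 7 = 5, so Wednesday + 5 = Monday.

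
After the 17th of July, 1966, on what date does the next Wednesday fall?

Jul 17, 1966 is a Sunday.
From Sunday to the next Wednesday is 3 days.
Jul 17, 1966 + 3 = Jul 20, 1966.

July 20, 1966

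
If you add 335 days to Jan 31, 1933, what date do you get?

Jan has 31 days: +1 → Feb 1, 1933 (334 left).
Feb has 28 days: +28 → Mar 1, 1933 (306 left).
Mar has 31 days: +31 → Apr 1, 1933 (275 left).
Apr has 30 days: +30 → May 1, 1933 (245 left).
May has 31 days: +31 → Jun 1, 1933 (214 left).
Jun has 30 days: +30 → Jul 1, 1933 (184 left).
Jul has 31 days: +31 → Aug 1, 1933 (153 left).
Aug has 31 days: +31 → Sep 1, 1933 (122 left).
Sep has 30 days: +30 → Oct 1, 1933 (92 left).
Oct has 31 days: +31 → Nov 1, 1933 (61 left).
Nov has 30 days: +30 → Dec 1, 1933 (31 left).
Dec has 31 days: +31 → Jan 1, 1934 (0 left).

January 1, 1934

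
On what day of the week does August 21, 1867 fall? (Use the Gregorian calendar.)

Doomsday rule: the anchor day for the 1800s is Friday. For year 67: 67÷12 = 5 r 7, and 7÷4 = 1, so 5+7+1 = 13.
Friday + 13 ≡ Thursday — that's 1867's doomsday.
In August the doomsday date is Aug 8.
Aug 21 is 13 days after Aug 8; 13 mod 7 = 6, so Thursday + 6 = Wednesday.

Wednesday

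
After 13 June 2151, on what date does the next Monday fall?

June 14, 2151

Jun 13, 2151 is a Sunday.
From Sunday to the next Monday is 1 day.
Jun 13, 2151 + 1 = Jun 14, 2151.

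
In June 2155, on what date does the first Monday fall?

June 1, 2155 is a Sunday.
The first Monday is therefore June 2 (1 days later).

June 2, 2155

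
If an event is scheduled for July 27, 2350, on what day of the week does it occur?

Thursday

Doomsday rule: the anchor day for the 2300s is Wednesday. For year 50: 50÷12 = 4 r 2, and 2÷4 = 0, so 4+2+0 = 6.
Wednesday + 6 ≡ Tuesday — that's 2350's doomsday.
In July the doomsday date is Jul 11.
Jul 27 is 16 days after Jul 11; 16 mod 7 = 2, so Tuesday + 2 = Thursday.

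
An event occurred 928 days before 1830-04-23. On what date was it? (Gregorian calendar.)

October 8, 1827

−365 (one year) → Apr 23, 1829 (563 left).
−365 (one year) → Apr 23, 1828 (198 left).
−23 → Mar 31, 1828 (end of Mar, 31 days; 175 left).
−31 → Feb 29, 1828 (end of Feb, 29 days; 144 left).
−29 → Jan 31, 1828 (end of Jan, 31 days; 115 left).
−31 → Dec 31, 1827 (end of Dec, 31 days; 84 left).
−31 → Nov 30, 1827 (end of Nov, 30 days; 53 left).
−30 → Oct 31, 1827 (end of Oct, 31 days; 23 left).
−23 → Oct 8, 1827.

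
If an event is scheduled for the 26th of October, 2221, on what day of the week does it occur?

Doomsday rule: the anchor day for the 2200s is Friday. For year 21: 21÷12 = 1 r 9, and 9÷4 = 2, so 1+9+2 = 12.
Friday + 12 ≡ Wednesday — that's 2221's doomsday.
In October the doomsday date is Oct 10.
Oct 26 is 16 days after Oct 10; 16 mod 7 = 2, so Wednesday + 2 = Friday.

Friday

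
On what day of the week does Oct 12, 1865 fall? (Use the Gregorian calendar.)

Thursday

Doomsday rule: the anchor day for the 1800s is Friday. For year 65: 65÷12 = 5 r 5, and 5÷4 = 1, so 5+5+1 = 11.
Friday + 11 ≡ Tuesday — that's 1865's doomsday.
In October the doomsday date is Oct 10.
Oct 12 is 2 days after Oct 10; 2 mod 7 = 2, so Tuesday + 2 = Thursday.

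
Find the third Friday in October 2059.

October 17, 2059

October 1, 2059 is a Wednesday.
The first Friday is therefore October 3 (2 days later).
The third Friday is 3 + 2×7 = October 17.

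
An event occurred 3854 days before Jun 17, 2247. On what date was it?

−365 (one year) → Jun 17, 2246 (3489 left).
−365 (one year) → Jun 17, 2245 (3124 left).
−365 (one year) → Jun 17, 2244 (2759 left).
−366 (one year; includes Feb 29, 2244) → Jun 17, 2243 (2393 left).
−365 (one year) → Jun 17, 2242 (2028 left).
−365 (one year) → Jun 17, 2241 (1663 left).
−365 (one year) → Jun 17, 2240 (1298 left).
−366 (one year; includes Feb 29, 2240) → Jun 17, 2239 (932 left).
−365 (one year) → Jun 17, 2238 (567 left).
−365 (one year) → Jun 17, 2237 (202 left).
−17 → May 31, 2237 (end of May, 31 days; 185 left).
−31 → Apr 30, 2237 (end of Apr, 30 days; 154 left).
−30 → Mar 31, 2237 (end of Mar, 31 days; 124 left).
−31 → Feb 28, 2237 (end of Feb, 28 days; 93 left).
−28 → Jan 31, 2237 (end of Jan, 31 days; 65 left).
−31 → Dec 31, 2236 (end of Dec, 31 days; 34 left).
−31 → Nov 30, 2236 (end of Nov, 30 days; 3 left).
−3 → Nov 27, 2236.

November 27, 2236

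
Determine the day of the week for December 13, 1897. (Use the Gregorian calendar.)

Monday

Doomsday rule: the anchor day for the 1800s is Friday. For year 97: 97÷12 = 8 r 1, and 1÷4 = 0, so 8+1+0 = 9.
Friday + 9 ≡ Sunday — that's 1897's doomsday.
In December the doomsday date is Dec 12.
Dec 13 is 1 day after Dec 12; 1 mod 7 = 1, so Sunday + 1 = Monday.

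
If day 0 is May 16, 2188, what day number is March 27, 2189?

315

May 16, 2188 → Jun 16, 2188: 31 days (May has 31).
Jun 16, 2188 → Jul 16, 2188: 30 days (June has 30).
Jul 16, 2188 → Aug 16, 2188: 31 days (July has 31).
Aug 16, 2188 → Sep 16, 2188: 31 days (August has 31).
Sep 16, 2188 → Oct 16, 2188: 30 days (September has 30).
Oct 16, 2188 → Nov 16, 2188: 31 days (October has 31).
Nov 16, 2188 → Dec 16, 2188: 30 days (November has 30).
Dec 16, 2188 → Jan 16, 2189: 31 days (December has 31).
Jan 16, 2189 → Feb 16, 2189: 31 days (January has 31).
Feb 16, 2189 → Mar 16, 2189: 28 days (February has 28).
Mar 16, 2189 → Mar 27, 2189: 11 days.
Total: 315 days.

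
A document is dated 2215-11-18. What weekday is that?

Saturday

Doomsday rule: the anchor day for the 2200s is Friday. For year 15: 15÷12 = 1 r 3, and 3÷4 = 0, so 1+3+0 = 4.
Friday + 4 ≡ Tuesday — that's 2215's doomsday.
In November the doomsday date is Nov 7.
Nov 18 is 11 days after Nov 7; 11 mod 7 = 4, so Tuesday + 4 = Saturday.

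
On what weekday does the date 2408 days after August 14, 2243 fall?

Monday

Aug 14, 2243 is a Monday.
2408 mod 7 = 0, so 2408 days after a Monday is Monday + 0 = Monday.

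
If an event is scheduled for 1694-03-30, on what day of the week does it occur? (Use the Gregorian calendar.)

Tuesday

Doomsday rule: the anchor day for the 1600s is Tuesday. For year 94: 94÷12 = 7 r 10, and 10÷4 = 2, so 7+10+2 = 19.
Tuesday + 19 ≡ Sunday — that's 1694's doomsday.
In March the doomsday date is Mar 14.
Mar 30 is 16 days after Mar 14; 16 mod 7 = 2, so Sunday + 2 = Tuesday.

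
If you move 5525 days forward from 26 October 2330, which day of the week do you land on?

First find the weekday of Oct 26, 2330. Doomsday rule: the anchor day for the 2300s is Wednesday. For year 30: 30÷12 = 2 r 6, and 6÷4 = 1, so 2+6+1 = 9.
Wednesday + 9 ≡ Friday — that's 2330's doomsday.
In October the doomsday date is Oct 10.
Oct 26 is 16 days after Oct 10; 16 mod 7 = 2, so Friday + 2 = Sunday.
5525 mod 7 = 2, so 5525 days after a Sunday is Sunday + 2 = Tuesday.

Tuesday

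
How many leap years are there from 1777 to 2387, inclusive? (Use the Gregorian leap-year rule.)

Multiples of 4 in [1777,2387]: 152.
Of those, multiples of 100: 6 (not leap unless ÷400).
Multiples of 400: 1.
Leap years = 152 − 6 + 1 = 147.

147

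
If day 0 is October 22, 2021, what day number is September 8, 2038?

6165

Oct 22, 2021 → Oct 22, 2022: 365 days.
Oct 22, 2022 → Oct 22, 2023: 365 days.
Oct 22, 2023 → Oct 22, 2024: 366 days (Feb 29, 2024 is in that span).
Oct 22, 2024 → Oct 22, 2025: 365 days.
Oct 22, 2025 → Oct 22, 2026: 365 days.
Oct 22, 2026 → Oct 22, 2027: 365 days.
Oct 22, 2027 → Oct 22, 2028: 366 days (Feb 29, 2028 is in that span).
Oct 22, 2028 → Oct 22, 2029: 365 days.
Oct 22, 2029 → Oct 22, 2030: 365 days.
Oct 22, 2030 → Oct 22, 2031: 365 days.
Oct 22, 2031 → Oct 22, 2032: 366 days (Feb 29, 2032 is in that span).
Oct 22, 2032 → Oct 22, 2033: 365 days.
Oct 22, 2033 → Oct 22, 2034: 365 days.
Oct 22, 2034 → Oct 22, 2035: 365 days.
Oct 22, 2035 → Oct 22, 2036: 366 days (Feb 29, 2036 is in that span).
Oct 22, 2036 → Oct 22, 2037: 365 days.
Oct 22, 2037 → Nov 22, 2037: 31 days (October has 31).
Nov 22, 2037 → Dec 22, 2037: 30 days (November has 30).
Dec 22, 2037 → Jan 22, 2038: 31 days (December has 31).
Jan 22, 2038 → Feb 22, 2038: 31 days (January has 31).
Feb 22, 2038 → Mar 22, 2038: 28 days (February has 28).
Mar 22, 2038 → Apr 22, 2038: 31 days (March has 31).
Apr 22, 2038 → May 22, 2038: 30 days (April has 30).
May 22, 2038 → Jun 22, 2038: 31 days (May has 31).
Jun 22, 2038 → Jul 22, 2038: 30 days (June has 30).
Jul 22, 2038 → Aug 22, 2038: 31 days (July has 31).
Aug 22, 2038 → Sep 8, 2038: 17 days.
Total: 6165 days.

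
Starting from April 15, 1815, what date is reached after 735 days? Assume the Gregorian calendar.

+366 (one year; includes Feb 29, 1816) → Apr 15, 1816 (369 left).
Apr has 30 days: +16 → May 1, 1816 (353 left).
May has 31 days: +31 → Jun 1, 1816 (322 left).
Jun has 30 days: +30 → Jul 1, 1816 (292 left).
Jul has 31 days: +31 → Aug 1, 1816 (261 left).
Aug has 31 days: +31 → Sep 1, 1816 (230 left).
Sep has 30 days: +30 → Oct 1, 1816 (200 left).
Oct has 31 days: +31 → Nov 1, 1816 (169 left).
Nov has 30 days: +30 → Dec 1, 1816 (139 left).
Dec has 31 days: +31 → Jan 1, 1817 (108 left).
Jan has 31 days: +31 → Feb 1, 1817 (77 left).
Feb has 28 days: +28 → Mar 1, 1817 (49 left).
Mar has 31 days: +31 → Apr 1, 1817 (18 left).
+18 → Apr 19, 1817.

April 19, 1817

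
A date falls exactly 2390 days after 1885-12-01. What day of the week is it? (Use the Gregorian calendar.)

Friday

Dec 1, 1885 is a Tuesday.
2390 mod 7 = 3, so 2390 days after a Tuesday is Tuesday + 3 = Friday.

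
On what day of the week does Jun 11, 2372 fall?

Sunday

Doomsday rule: the anchor day for the 2300s is Wednesday. For year 72: 72÷12 = 6 r 0, and 0÷4 = 0, so 6+0+0 = 6.
Wednesday + 6 ≡ Tuesday — that's 2372's doomsday.
In June the doomsday date is Jun 6.
Jun 11 is 5 days after Jun 6; 5 mod 7 = 5, so Tuesday + 5 = Sunday.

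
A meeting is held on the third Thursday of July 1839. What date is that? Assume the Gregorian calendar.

July 1, 1839 is a Monday.
The first Thursday is therefore July 4 (3 days later).
The third Thursday is 4 + 2×7 = July 18.

July 18, 1839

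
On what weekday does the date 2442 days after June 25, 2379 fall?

Sunday

Jun 25, 2379 is a Monday.
2442 mod 7 = 6, so 2442 days after a Monday is Monday + 6 = Sunday.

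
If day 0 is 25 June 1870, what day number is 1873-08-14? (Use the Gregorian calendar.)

Jun 25, 1870 → Jun 25, 1871: 365 days.
Jun 25, 1871 → Jun 25, 1872: 366 days (Feb 29, 1872 is in that span).
Jun 25, 1872 → Jun 25, 1873: 365 days.
Jun 25, 1873 → Jul 25, 1873: 30 days (June has 30).
Jul 25, 1873 → Aug 14, 1873: 20 days.
Total: 1146 days.

1146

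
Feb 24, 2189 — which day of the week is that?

Tuesday

Doomsday rule: the anchor day for the 2100s is Sunday. For year 89: 89÷12 = 7 r 5, and 5÷4 = 1, so 7+5+1 = 13.
Sunday + 13 ≡ Saturday — that's 2189's doomsday.
In February the doomsday date is Feb 28 (2189 is not a leap year).
Feb 24 is 4 days before Feb 28; 4 mod 7 = 4, so Saturday − 4 = Tuesday.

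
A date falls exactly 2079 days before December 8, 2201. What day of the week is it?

Tuesday

First find the weekday of Dec 8, 2201. Doomsday rule: the anchor day for the 2200s is Friday. For year 01: 1÷12 = 0 r 1, and 1÷4 = 0, so 0+1+0 = 1.
Friday + 1 ≡ Saturday — that's 2201's doomsday.
In December the doomsday date is Dec 12.
Dec 8 is 4 days before Dec 12; 4 mod 7 = 4, so Saturday − 4 = Tuesday.
2079 mod 7 = 0, so 2079 days before a Tuesday is Tuesday − 0 = Tuesday.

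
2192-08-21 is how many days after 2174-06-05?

6652

Jun 5, 2174 → Jun 5, 2175: 365 days.
Jun 5, 2175 → Jun 5, 2176: 366 days (Feb 29, 2176 is in that span).
Jun 5, 2176 → Jun 5, 2177: 365 days.
Jun 5, 2177 → Jun 5, 2178: 365 days.
Jun 5, 2178 → Jun 5, 2179: 365 days.
Jun 5, 2179 → Jun 5, 2180: 366 days (Feb 29, 2180 is in that span).
Jun 5, 2180 → Jun 5, 2181: 365 days.
Jun 5, 2181 → Jun 5, 2182: 365 days.
Jun 5, 2182 → Jun 5, 2183: 365 days.
Jun 5, 2183 → Jun 5, 2184: 366 days (Feb 29, 2184 is in that span).
Jun 5, 2184 → Jun 5, 2185: 365 days.
Jun 5, 2185 → Jun 5, 2186: 365 days.
Jun 5, 2186 → Jun 5, 2187: 365 days.
Jun 5, 2187 → Jun 5, 2188: 366 days (Feb 29, 2188 is in that span).
Jun 5, 2188 → Jun 5, 2189: 365 days.
Jun 5, 2189 → Jun 5, 2190: 365 days.
Jun 5, 2190 → Jun 5, 2191: 365 days.
Jun 5, 2191 → Jun 5, 2192: 366 days (Feb 29, 2192 is in that span).
Jun 5, 2192 → Jul 5, 2192: 30 days (June has 30).
Jul 5, 2192 → Aug 5, 2192: 31 days (July has 31).
Aug 5, 2192 → Aug 21, 2192: 16 days.
Total: 6652 days.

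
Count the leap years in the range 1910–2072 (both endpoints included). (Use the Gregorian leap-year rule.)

Multiples of 4 in [1910,2072]: 41.
Of those, multiples of 100: 1 (not leap unless ÷400).
Multiples of 400: 1.
Leap years = 41 − 1 + 1 = 41.

41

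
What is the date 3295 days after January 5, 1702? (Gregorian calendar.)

+365 (one year) → Jan 5, 1703 (2930 left).
+365 (one year) → Jan 5, 1704 (2565 left).
+366 (one year; includes Feb 29, 1704) → Jan 5, 1705 (2199 left).
+365 (one year) → Jan 5, 1706 (1834 left).
+365 (one year) → Jan 5, 1707 (1469 left).
+365 (one year) → Jan 5, 1708 (1104 left).
+366 (one year; includes Feb 29, 1708) → Jan 5, 1709 (738 left).
+365 (one year) → Jan 5, 1710 (373 left).
Jan has 31 days: +27 → Feb 1, 1710 (346 left).
Feb has 28 days: +28 → Mar 1, 1710 (318 left).
Mar has 31 days: +31 → Apr 1, 1710 (287 left).
Apr has 30 days: +30 → May 1, 1710 (257 left).
May has 31 days: +31 → Jun 1, 1710 (226 left).
Jun has 30 days: +30 → Jul 1, 1710 (196 left).
Jul has 31 days: +31 → Aug 1, 1710 (165 left).
Aug has 31 days: +31 → Sep 1, 1710 (134 left).
Sep has 30 days: +30 → Oct 1, 1710 (104 left).
Oct has 31 days: +31 → Nov 1, 1710 (73 left).
Nov has 30 days: +30 → Dec 1, 1710 (43 left).
Dec has 31 days: +31 → Jan 1, 1711 (12 left).
+12 → Jan 13, 1711.

January 13, 1711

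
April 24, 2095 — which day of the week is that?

January 1, 2095 is a Saturday.
Jan 1, 2095 → Feb 1, 2095: 31 days (January has 31).
Feb 1, 2095 → Mar 1, 2095: 28 days (February has 28).
Mar 1, 2095 → Apr 1, 2095: 31 days (March has 31).
Apr 1, 2095 → Apr 24, 2095: 23 days.
Total: 113 days.
113 mod 7 = 1, so Saturday + 1 = Sunday.

Sunday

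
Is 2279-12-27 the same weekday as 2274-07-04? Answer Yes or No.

From Jul 4, 2274 to Dec 27, 2279 is 2002 days.
2002 mod 7 = 0, so they are the same weekday.
(Jul 4, 2274 is a Saturday; Dec 27, 2279 is a Saturday.)

Yes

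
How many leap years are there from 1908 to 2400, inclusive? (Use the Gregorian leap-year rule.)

Multiples of 4 in [1908,2400]: 124.
Of those, multiples of 100: 5 (not leap unless ÷400).
Multiples of 400: 2.
Leap years = 124 − 5 + 2 = 121.

121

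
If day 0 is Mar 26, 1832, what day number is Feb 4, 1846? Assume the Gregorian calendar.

Mar 26, 1832 → Mar 26, 1833: 365 days.
Mar 26, 1833 → Mar 26, 1834: 365 days.
Mar 26, 1834 → Mar 26, 1835: 365 days.
Mar 26, 1835 → Mar 26, 1836: 366 days (Feb 29, 1836 is in that span).
Mar 26, 1836 → Mar 26, 1837: 365 days.
Mar 26, 1837 → Mar 26, 1838: 365 days.
Mar 26, 1838 → Mar 26, 1839: 365 days.
Mar 26, 1839 → Mar 26, 1840: 366 days (Feb 29, 1840 is in that span).
Mar 26, 1840 → Mar 26, 1841: 365 days.
Mar 26, 1841 → Mar 26, 1842: 365 days.
Mar 26, 1842 → Mar 26, 1843: 365 days.
Mar 26, 1843 → Mar 26, 1844: 366 days (Feb 29, 1844 is in that span).
Mar 26, 1844 → Mar 26, 1845: 365 days.
Mar 26, 1845 → Apr 26, 1845: 31 days (March has 31).
Apr 26, 1845 → May 26, 1845: 30 days (April has 30).
May 26, 1845 → Jun 26, 1845: 31 days (May has 31).
Jun 26, 1845 → Jul 26, 1845: 30 days (June has 30).
Jul 26, 1845 → Aug 26, 1845: 31 days (July has 31).
Aug 26, 1845 → Sep 26, 1845: 31 days (August has 31).
Sep 26, 1845 → Oct 26, 1845: 30 days (September has 30).
Oct 26, 1845 → Nov 26, 1845: 31 days (October has 31).
Nov 26, 1845 → Dec 26, 1845: 30 days (November has 30).
Dec 26, 1845 → Jan 26, 1846: 31 days (December has 31).
Jan 26, 1846 → Feb 4, 1846: 9 days.
Total: 5063 days.

5063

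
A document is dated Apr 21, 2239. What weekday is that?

January 1, 2239 is a Tuesday.
Jan 1, 2239 → Feb 1, 2239: 31 days (January has 31).
Feb 1, 2239 → Mar 1, 2239: 28 days (February has 28).
Mar 1, 2239 → Apr 1, 2239: 31 days (March has 31).
Apr 1, 2239 → Apr 21, 2239: 20 days.
Total: 110 days.
110 mod 7 = 5, so Tuesday + 5 = Sunday.

Sunday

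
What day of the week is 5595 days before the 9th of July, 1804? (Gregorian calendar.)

Saturday

First find the weekday of Jul 9, 1804. Doomsday rule: the anchor day for the 1800s is Friday. For year 04: 4÷12 = 0 r 4, and 4÷4 = 1, so 0+4+1 = 5.
Friday + 5 ≡ Wednesday — that's 1804's doomsday.
In July the doomsday date is Jul 11.
Jul 9 is 2 days before Jul 11; 2 mod 7 = 2, so Wednesday − 2 = Monday.
5595 mod 7 = 2, so 5595 days before a Monday is Monday − 2 = Saturday.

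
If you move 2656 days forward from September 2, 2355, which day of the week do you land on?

First find the weekday of Sep 2, 2355. Doomsday rule: the anchor day for the 2300s is Wednesday. For year 55: 55÷12 = 4 r 7, and 7÷4 = 1, so 4+7+1 = 12.
Wednesday + 12 ≡ Monday — that's 2355's doomsday.
In September the doomsday date is Sep 5.
Sep 2 is 3 days before Sep 5; 3 mod 7 = 3, so Monday − 3 = Friday.
2656 mod 7 = 3, so 2656 days after a Friday is Friday + 3 = Monday.

Monday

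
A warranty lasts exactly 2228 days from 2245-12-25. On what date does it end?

January 31, 2252

+365 (one year) → Dec 25, 2246 (1863 left).
+365 (one year) → Dec 25, 2247 (1498 left).
+366 (one year; includes Feb 29, 2248) → Dec 25, 2248 (1132 left).
+365 (one year) → Dec 25, 2249 (767 left).
+365 (one year) → Dec 25, 2250 (402 left).
+365 (one year) → Dec 25, 2251 (37 left).
Dec has 31 days: +7 → Jan 1, 2252 (30 left).
+30 → Jan 31, 2252.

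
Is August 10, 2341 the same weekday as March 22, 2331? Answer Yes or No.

Yes

From Mar 22, 2331 to Aug 10, 2341 is 3794 days.
3794 mod 7 = 0, so they are the same weekday.
(Mar 22, 2331 is a Sunday; Aug 10, 2341 is a Sunday.)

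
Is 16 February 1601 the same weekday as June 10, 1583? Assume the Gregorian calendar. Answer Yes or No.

From Jun 10, 1583 to Feb 16, 1601 is 6461 days.
6461 mod 7 = 0, so they are the same weekday.
(Jun 10, 1583 is a Friday; Feb 16, 1601 is a Friday.)

Yes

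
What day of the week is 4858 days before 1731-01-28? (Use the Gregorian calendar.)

Jan 28, 1731 is a Sunday.
4858 mod 7 = 0, so 4858 days before a Sunday is Sunday − 0 = Sunday.

Sunday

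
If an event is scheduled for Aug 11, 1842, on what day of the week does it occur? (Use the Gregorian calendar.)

Doomsday rule: the anchor day for the 1800s is Friday. For year 42: 42÷12 = 3 r 6, and 6÷4 = 1, so 3+6+1 = 10.
Friday + 10 ≡ Monday — that's 1842's doomsday.
In August the doomsday date is Aug 8.
Aug 11 is 3 days after Aug 8; 3 mod 7 = 3, so Monday + 3 = Thursday.

Thursday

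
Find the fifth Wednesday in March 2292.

March 1, 2292 is a Tuesday.
The first Wednesday is therefore March 2 (1 days later).
The fifth Wednesday is 2 + 4×7 = March 30.

March 30, 2292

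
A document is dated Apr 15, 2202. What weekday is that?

Doomsday rule: the anchor day for the 2200s is Friday. For year 02: 2÷12 = 0 r 2, and 2÷4 = 0, so 0+2+0 = 2.
Friday + 2 ≡ Sunday — that's 2202's doomsday.
In April the doomsday date is Apr 4.
Apr 15 is 11 days after Apr 4; 11 mod 7 = 4, so Sunday + 4 = Thursday.

Thursday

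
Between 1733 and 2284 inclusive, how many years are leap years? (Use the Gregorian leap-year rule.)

Multiples of 4 in [1733,2284]: 138.
Of those, multiples of 100: 5 (not leap unless ÷400).
Multiples of 400: 1.
Leap years = 138 − 5 + 1 = 134.

134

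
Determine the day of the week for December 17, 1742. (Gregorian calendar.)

Doomsday rule: the anchor day for the 1700s is Sunday. For year 42: 42÷12 = 3 r 6, and 6÷4 = 1, so 3+6+1 = 10.
Sunday + 10 ≡ Wednesday — that's 1742's doomsday.
In December the doomsday date is Dec 12.
Dec 17 is 5 days after Dec 12; 5 mod 7 = 5, so Wednesday + 5 = Monday.

Monday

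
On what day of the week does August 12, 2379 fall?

Doomsday rule: the anchor day for the 2300s is Wednesday. For year 79: 79÷12 = 6 r 7, and 7÷4 = 1, so 6+7+1 = 14.
Wednesday + 14 ≡ Wednesday — that's 2379's doomsday.
In August the doomsday date is Aug 8.
Aug 12 is 4 days after Aug 8; 4 mod 7 = 4, so Wednesday + 4 = Sunday.

Sunday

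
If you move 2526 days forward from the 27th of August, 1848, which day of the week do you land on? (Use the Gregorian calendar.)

Saturday

First find the weekday of Aug 27, 1848. Doomsday rule: the anchor day for the 1800s is Friday. For year 48: 48÷12 = 4 r 0, and 0÷4 = 0, so 4+0+0 = 4.
Friday + 4 ≡ Tuesday — that's 1848's doomsday.
In August the doomsday date is Aug 8.
Aug 27 is 19 days after Aug 8; 19 mod 7 = 5, so Tuesday + 5 = Sunday.
2526 mod 7 = 6, so 2526 days after a Sunday is Sunday + 6 = Saturday.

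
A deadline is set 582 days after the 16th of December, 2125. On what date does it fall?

July 21, 2127

+365 (one year) → Dec 16, 2126 (217 left).
Dec has 31 days: +16 → Jan 1, 2127 (201 left).
Jan has 31 days: +31 → Feb 1, 2127 (170 left).
Feb has 28 days: +28 → Mar 1, 2127 (142 left).
Mar has 31 days: +31 → Apr 1, 2127 (111 left).
Apr has 30 days: +30 → May 1, 2127 (81 left).
May has 31 days: +31 → Jun 1, 2127 (50 left).
Jun has 30 days: +30 → Jul 1, 2127 (20 left).
+20 → Jul 21, 2127.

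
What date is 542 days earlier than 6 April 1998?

−365 (one year) → Apr 6, 1997 (177 left).
−6 → Mar 31, 1997 (end of Mar, 31 days; 171 left).
−31 → Feb 28, 1997 (end of Feb, 28 days; 140 left).
−28 → Jan 31, 1997 (end of Jan, 31 days; 112 left).
−31 → Dec 31, 1996 (end of Dec, 31 days; 81 left).
−31 → Nov 30, 1996 (end of Nov, 30 days; 50 left).
−30 → Oct 31, 1996 (end of Oct, 31 days; 20 left).
−20 → Oct 11, 1996.

October 11, 1996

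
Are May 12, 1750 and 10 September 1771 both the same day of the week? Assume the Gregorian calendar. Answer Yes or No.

From May 12, 1750 to Sep 10, 1771 is 7791 days.
7791 mod 7 = 0, so they are the same weekday.
(May 12, 1750 is a Tuesday; Sep 10, 1771 is a Tuesday.)

Yes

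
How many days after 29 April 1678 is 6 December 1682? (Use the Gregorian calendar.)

1682

Apr 29, 1678 → Apr 29, 1679: 365 days.
Apr 29, 1679 → Apr 29, 1680: 366 days (Feb 29, 1680 is in that span).
Apr 29, 1680 → Apr 29, 1681: 365 days.
Apr 29, 1681 → Apr 29, 1682: 365 days.
Apr 29, 1682 → May 29, 1682: 30 days (April has 30).
May 29, 1682 → Jun 29, 1682: 31 days (May has 31).
Jun 29, 1682 → Jul 29, 1682: 30 days (June has 30).
Jul 29, 1682 → Aug 29, 1682: 31 days (July has 31).
Aug 29, 1682 → Sep 29, 1682: 31 days (August has 31).
Sep 29, 1682 → Oct 29, 1682: 30 days (September has 30).
Oct 29, 1682 → Nov 29, 1682: 31 days (October has 31).
Nov 29, 1682 → Dec 6, 1682: 7 days.
Total: 1682 days.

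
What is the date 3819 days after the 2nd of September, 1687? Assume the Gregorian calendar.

February 15, 1698

+366 (one year; includes Feb 29, 1688) → Sep 2, 1688 (3453 left).
+365 (one year) → Sep 2, 1689 (3088 left).
+365 (one year) → Sep 2, 1690 (2723 left).
+365 (one year) → Sep 2, 1691 (2358 left).
+366 (one year; includes Feb 29, 1692) → Sep 2, 1692 (1992 left).
+365 (one year) → Sep 2, 1693 (1627 left).
+365 (one year) → Sep 2, 1694 (1262 left).
+365 (one year) → Sep 2, 1695 (897 left).
+366 (one year; includes Feb 29, 1696) → Sep 2, 1696 (531 left).
+365 (one year) → Sep 2, 1697 (166 left).
Sep has 30 days: +29 → Oct 1, 1697 (137 left).
Oct has 31 days: +31 → Nov 1, 1697 (106 left).
Nov has 30 days: +30 → Dec 1, 1697 (76 left).
Dec has 31 days: +31 → Jan 1, 1698 (45 left).
Jan has 31 days: +31 → Feb 1, 1698 (14 left).
+14 → Feb 15, 1698.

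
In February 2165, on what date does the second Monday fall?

February 11, 2165

February 1, 2165 is a Friday.
The first Monday is therefore February 4 (3 days later).
The second Monday is 4 + 1×7 = February 11.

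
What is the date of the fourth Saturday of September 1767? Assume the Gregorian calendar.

September 1, 1767 is a Tuesday.
The first Saturday is therefore September 5 (4 days later).
The fourth Saturday is 5 + 3×7 = September 26.

September 26, 1767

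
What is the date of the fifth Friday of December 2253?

December 30, 2253

December 1, 2253 is a Thursday.
The first Friday is therefore December 2 (1 days later).
The fifth Friday is 2 + 4×7 = December 30.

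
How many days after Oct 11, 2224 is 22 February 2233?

Oct 11, 2224 → Oct 11, 2225: 365 days.
Oct 11, 2225 → Oct 11, 2226: 365 days.
Oct 11, 2226 → Oct 11, 2227: 365 days.
Oct 11, 2227 → Oct 11, 2228: 366 days (Feb 29, 2228 is in that span).
Oct 11, 2228 → Oct 11, 2229: 365 days.
Oct 11, 2229 → Oct 11, 2230: 365 days.
Oct 11, 2230 → Oct 11, 2231: 365 days.
Oct 11, 2231 → Oct 11, 2232: 366 days (Feb 29, 2232 is in that span).
Oct 11, 2232 → Nov 11, 2232: 31 days (October has 31).
Nov 11, 2232 → Dec 11, 2232: 30 days (November has 30).
Dec 11, 2232 → Jan 11, 2233: 31 days (December has 31).
Jan 11, 2233 → Feb 11, 2233: 31 days (January has 31).
Feb 11, 2233 → Feb 22, 2233: 11 days.
Total: 3056 days.

3056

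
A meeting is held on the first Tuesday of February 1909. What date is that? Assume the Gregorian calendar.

February 1, 1909 is a Monday.
The first Tuesday is therefore February 2 (1 days later).

February 2, 1909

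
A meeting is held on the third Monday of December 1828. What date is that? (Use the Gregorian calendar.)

December 1, 1828 is a Monday.
The first Monday is therefore December 1 (same day).
The third Monday is 1 + 2×7 = December 15.

December 15, 1828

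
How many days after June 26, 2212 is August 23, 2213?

423

Jun 26, 2212 → Jun 26, 2213: 365 days.
Jun 26, 2213 → Jul 26, 2213: 30 days (June has 30).
Jul 26, 2213 → Aug 23, 2213: 28 days.
Total: 423 days.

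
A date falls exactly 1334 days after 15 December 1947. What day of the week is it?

Dec 15, 1947 is a Monday.
1334 mod 7 = 4, so 1334 days after a Monday is Monday + 4 = Friday.

Friday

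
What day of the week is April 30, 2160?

January 1, 2160 is a Tuesday.
Jan 1, 2160 → Feb 1, 2160: 31 days (January has 31).
Feb 1, 2160 → Mar 1, 2160: 29 days (February has 29).
Mar 1, 2160 → Apr 1, 2160: 31 days (March has 31).
Apr 1, 2160 → Apr 30, 2160: 29 days.
Total: 120 days.
120 mod 7 = 1, so Tuesday + 1 = Wednesday.

Wednesday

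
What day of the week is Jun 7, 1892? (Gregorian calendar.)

Tuesday

January 1, 1892 is a Friday.
Jan 1, 1892 → Feb 1, 1892: 31 days (January has 31).
Feb 1, 1892 → Mar 1, 1892: 29 days (February has 29).
Mar 1, 1892 → Apr 1, 1892: 31 days (March has 31).
Apr 1, 1892 → May 1, 1892: 30 days (April has 30).
May 1, 1892 → Jun 1, 1892: 31 days (May has 31).
Jun 1, 1892 → Jun 7, 1892: 6 days.
Total: 158 days.
158 mod 7 = 4, so Friday + 4 = Tuesday.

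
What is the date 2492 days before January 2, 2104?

−365 (one year) → Jan 2, 2103 (2127 left).
−365 (one year) → Jan 2, 2102 (1762 left).
−365 (one year) → Jan 2, 2101 (1397 left).
−365 (one year) → Jan 2, 2100 (1032 left).
−365 (one year) → Jan 2, 2099 (667 left).
−365 (one year) → Jan 2, 2098 (302 left).
−2 → Dec 31, 2097 (end of Dec, 31 days; 300 left).
−31 → Nov 30, 2097 (end of Nov, 30 days; 269 left).
−30 → Oct 31, 2097 (end of Oct, 31 days; 239 left).
−31 → Sep 30, 2097 (end of Sep, 30 days; 208 left).
−30 → Aug 31, 2097 (end of Aug, 31 days; 178 left).
−31 → Jul 31, 2097 (end of Jul, 31 days; 147 left).
−31 → Jun 30, 2097 (end of Jun, 30 days; 116 left).
−30 → May 31, 2097 (end of May, 31 days; 86 left).
−31 → Apr 30, 2097 (end of Apr, 30 days; 55 left).
−30 → Mar 31, 2097 (end of Mar, 31 days; 25 left).
−25 → Mar 6, 2097.

March 6, 2097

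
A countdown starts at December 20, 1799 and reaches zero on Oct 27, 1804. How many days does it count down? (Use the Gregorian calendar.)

Dec 20, 1799 → Dec 20, 1800: 365 days.
Dec 20, 1800 → Dec 20, 1801: 365 days.
Dec 20, 1801 → Dec 20, 1802: 365 days.
Dec 20, 1802 → Dec 20, 1803: 365 days.
Dec 20, 1803 → Jan 20, 1804: 31 days (December has 31).
Jan 20, 1804 → Feb 20, 1804: 31 days (January has 31).
Feb 20, 1804 → Mar 20, 1804: 29 days (February has 29).
Mar 20, 1804 → Apr 20, 1804: 31 days (March has 31).
Apr 20, 1804 → May 20, 1804: 30 days (April has 30).
May 20, 1804 → Jun 20, 1804: 31 days (May has 31).
Jun 20, 1804 → Jul 20, 1804: 30 days (June has 30).
Jul 20, 1804 → Aug 20, 1804: 31 days (July has 31).
Aug 20, 1804 → Sep 20, 1804: 31 days (August has 31).
Sep 20, 1804 → Oct 20, 1804: 30 days (September has 30).
Oct 20, 1804 → Oct 27, 1804: 7 days.
Total: 1772 days.

1772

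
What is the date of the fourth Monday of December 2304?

December 26, 2304

December 1, 2304 is a Thursday.
The first Monday is therefore December 5 (4 days later).
The fourth Monday is 5 + 3×7 = December 26.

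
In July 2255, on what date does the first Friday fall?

July 1, 2255 is a Sunday.
The first Friday is therefore July 6 (5 days later).

July 6, 2255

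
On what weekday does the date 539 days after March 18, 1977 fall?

Friday

Mar 18, 1977 is a Friday.
539 mod 7 = 0, so 539 days after a Friday is Friday + 0 = Friday.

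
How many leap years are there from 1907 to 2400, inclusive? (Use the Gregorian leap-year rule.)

121

Multiples of 4 in [1907,2400]: 124.
Of those, multiples of 100: 5 (not leap unless ÷400).
Multiples of 400: 2.
Leap years = 124 − 5 + 2 = 121.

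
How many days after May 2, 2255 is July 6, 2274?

7005

May 2, 2255 → May 2, 2256: 366 days (Feb 29, 2256 is in that span).
May 2, 2256 → May 2, 2257: 365 days.
May 2, 2257 → May 2, 2258: 365 days.
May 2, 2258 → May 2, 2259: 365 days.
May 2, 2259 → May 2, 2260: 366 days (Feb 29, 2260 is in that span).
May 2, 2260 → May 2, 2261: 365 days.
May 2, 2261 → May 2, 2262: 365 days.
May 2, 2262 → May 2, 2263: 365 days.
May 2, 2263 → May 2, 2264: 366 days (Feb 29, 2264 is in that span).
May 2, 2264 → May 2, 2265: 365 days.
May 2, 2265 → May 2, 2266: 365 days.
May 2, 2266 → May 2, 2267: 365 days.
May 2, 2267 → May 2, 2268: 366 days (Feb 29, 2268 is in that span).
May 2, 2268 → May 2, 2269: 365 days.
May 2, 2269 → May 2, 2270: 365 days.
May 2, 2270 → May 2, 2271: 365 days.
May 2, 2271 → May 2, 2272: 366 days (Feb 29, 2272 is in that span).
May 2, 2272 → May 2, 2273: 365 days.
May 2, 2273 → May 2, 2274: 365 days.
May 2, 2274 → Jun 2, 2274: 31 days (May has 31).
Jun 2, 2274 → Jul 2, 2274: 30 days (June has 30).
Jul 2, 2274 → Jul 6, 2274: 4 days.
Total: 7005 days.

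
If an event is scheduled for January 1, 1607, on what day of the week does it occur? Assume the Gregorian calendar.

Monday

Doomsday rule: the anchor day for the 1600s is Tuesday. For year 07: 7÷12 = 0 r 7, and 7÷4 = 1, so 0+7+1 = 8.
Tuesday + 8 ≡ Wednesday — that's 1607's doomsday.
In January the doomsday date is Jan 3 (1607 is not a leap year).
Jan 1 is 2 days before Jan 3; 2 mod 7 = 2, so Wednesday − 2 = Monday.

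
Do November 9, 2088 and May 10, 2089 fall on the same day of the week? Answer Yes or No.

From Nov 9, 2088 to May 10, 2089 is 182 days.
182 mod 7 = 0, so they are the same weekday.
(Nov 9, 2088 is a Tuesday; May 10, 2089 is a Tuesday.)

Yes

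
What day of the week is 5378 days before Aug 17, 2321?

Monday

First find the weekday of Aug 17, 2321. Doomsday rule: the anchor day for the 2300s is Wednesday. For year 21: 21÷12 = 1 r 9, and 9÷4 = 2, so 1+9+2 = 12.
Wednesday + 12 ≡ Monday — that's 2321's doomsday.
In August the doomsday date is Aug 8.
Aug 17 is 9 days after Aug 8; 9 mod 7 = 2, so Monday + 2 = Wednesday.
5378 mod 7 = 2, so 5378 days before a Wednesday is Wednesday − 2 = Monday.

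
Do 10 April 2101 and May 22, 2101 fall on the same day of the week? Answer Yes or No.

Yes

From Apr 10, 2101 to May 22, 2101 is 42 days.
42 mod 7 = 0, so they are the same weekday.
(Apr 10, 2101 is a Sunday; May 22, 2101 is a Sunday.)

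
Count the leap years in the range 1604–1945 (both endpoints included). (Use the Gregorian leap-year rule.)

83

Multiples of 4 in [1604,1945]: 86.
Of those, multiples of 100: 3 (not leap unless ÷400).
Multiples of 400: 0.
Leap years = 86 − 3 + 0 = 83.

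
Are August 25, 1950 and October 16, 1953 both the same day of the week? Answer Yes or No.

From Aug 25, 1950 to Oct 16, 1953 is 1148 days.
1148 mod 7 = 0, so they are the same weekday.
(Aug 25, 1950 is a Friday; Oct 16, 1953 is a Friday.)

Yes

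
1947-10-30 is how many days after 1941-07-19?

Jul 19, 1941 → Jul 19, 1942: 365 days.
Jul 19, 1942 → Jul 19, 1943: 365 days.
Jul 19, 1943 → Jul 19, 1944: 366 days (Feb 29, 1944 is in that span).
Jul 19, 1944 → Jul 19, 1945: 365 days.
Jul 19, 1945 → Jul 19, 1946: 365 days.
Jul 19, 1946 → Jul 19, 1947: 365 days.
Jul 19, 1947 → Aug 19, 1947: 31 days (July has 31).
Aug 19, 1947 → Sep 19, 1947: 31 days (August has 31).
Sep 19, 1947 → Oct 19, 1947: 30 days (September has 30).
Oct 19, 1947 → Oct 30, 1947: 11 days.
Total: 2294 days.

2294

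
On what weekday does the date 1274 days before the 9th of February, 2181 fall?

Friday

First find the weekday of Feb 9, 2181. Doomsday rule: the anchor day for the 2100s is Sunday. For year 81: 81÷12 = 6 r 9, and 9÷4 = 2, so 6+9+2 = 17.
Sunday + 17 ≡ Wednesday — that's 2181's doomsday.
In February the doomsday date is Feb 28 (2181 is not a leap year).
Feb 9 is 19 days before Feb 28; 19 mod 7 = 5, so Wednesday − 5 = Friday.
1274 mod 7 = 0, so 1274 days before a Friday is Friday − 0 = Friday.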